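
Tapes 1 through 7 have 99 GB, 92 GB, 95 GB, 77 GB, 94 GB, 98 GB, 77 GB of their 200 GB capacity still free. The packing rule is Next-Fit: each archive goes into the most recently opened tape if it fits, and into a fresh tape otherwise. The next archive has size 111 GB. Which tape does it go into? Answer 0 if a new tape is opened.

0

Next-Fit only looks at tape 7, which has 77 GB free.
111 GB does not fit, so a new tape is opened.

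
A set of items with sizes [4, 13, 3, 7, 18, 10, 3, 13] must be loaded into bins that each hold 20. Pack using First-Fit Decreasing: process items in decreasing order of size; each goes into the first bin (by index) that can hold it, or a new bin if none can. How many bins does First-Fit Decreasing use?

Sorted descending: 18, 13, 13, 10, 7, 4, 3, 3.
18 → bin 1 (remaining 2)
13 → bin 2 (remaining 7)
13 → bin 3 (remaining 7)
10 → bin 4 (remaining 10)
7 → bin 2 (remaining 0)
4 → bin 3 (remaining 3)
3 → bin 3 (remaining 0)
3 → bin 4 (remaining 7)

4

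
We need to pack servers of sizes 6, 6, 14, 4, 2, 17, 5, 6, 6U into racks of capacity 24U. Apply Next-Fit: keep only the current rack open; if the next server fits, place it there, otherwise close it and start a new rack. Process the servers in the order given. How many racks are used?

4 racks

Put 6U in rack 1; 18U remain.
Put 6U in rack 1; 12U remain.
Put 14U in rack 2; 10U remain.
Put 4U in rack 2; 6U remain.
Put 2U in rack 2; 4U remain.
Put 17U in rack 3; 7U remain.
Put 5U in rack 3; 2U remain.
Put 6U in rack 4; 18U remain.
Put 6U in rack 4; 12U remain.
Final racks: [6,6] [14,4,2] [17,5] [6,6].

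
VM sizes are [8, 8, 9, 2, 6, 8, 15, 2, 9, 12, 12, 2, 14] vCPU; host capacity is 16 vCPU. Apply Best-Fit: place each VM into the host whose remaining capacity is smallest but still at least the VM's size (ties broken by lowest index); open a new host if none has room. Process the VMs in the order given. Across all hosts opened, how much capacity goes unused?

21

8 vCPU → host 1 (remaining 8 vCPU)
8 vCPU → host 1 (remaining 0 vCPU)
9 vCPU → host 2 (remaining 7 vCPU)
2 vCPU → host 2 (remaining 5 vCPU)
6 vCPU → host 3 (remaining 10 vCPU)
8 vCPU → host 3 (remaining 2 vCPU)
15 vCPU → host 4 (remaining 1 vCPU)
2 vCPU → host 3 (remaining 0 vCPU)
9 vCPU → host 5 (remaining 7 vCPU)
12 vCPU → host 6 (remaining 4 vCPU)
12 vCPU → host 7 (remaining 4 vCPU)
2 vCPU → host 6 (remaining 2 vCPU)
14 vCPU → host 8 (remaining 2 vCPU)
8 hosts × 16 vCPU = 128 vCPU; used 107 vCPU; unused 21 vCPU.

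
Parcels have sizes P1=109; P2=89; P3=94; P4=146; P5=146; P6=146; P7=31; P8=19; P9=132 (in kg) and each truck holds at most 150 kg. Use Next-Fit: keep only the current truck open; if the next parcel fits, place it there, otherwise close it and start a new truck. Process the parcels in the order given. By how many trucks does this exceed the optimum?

Next-Fit: [109] [89] [94] [146] [146] [146] [31,19] [132] → 8 trucks.
Total size 912 kg; any packing needs at least ⌈912/150⌉ = 7 trucks.
An optimal packing achieves that bound: [146] [146] [146] [132] [109,31] [94,19] [89] → 7 trucks.
Excess: 8 − 7 = 1.

1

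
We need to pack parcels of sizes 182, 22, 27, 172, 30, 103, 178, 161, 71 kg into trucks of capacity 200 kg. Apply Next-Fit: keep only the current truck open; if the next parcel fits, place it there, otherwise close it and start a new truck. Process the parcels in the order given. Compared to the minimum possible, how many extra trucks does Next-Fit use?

Next-Fit: [182] [22,27] [172] [30,103] [178] [161] [71] → 7 trucks.
Total size 946 kg; any packing needs at least ⌈946/200⌉ = 5 trucks.
An optimal packing achieves that bound: [182] [178,22] [172,27] [161,30] [103,71] → 5 trucks.
Excess: 7 − 5 = 2.

2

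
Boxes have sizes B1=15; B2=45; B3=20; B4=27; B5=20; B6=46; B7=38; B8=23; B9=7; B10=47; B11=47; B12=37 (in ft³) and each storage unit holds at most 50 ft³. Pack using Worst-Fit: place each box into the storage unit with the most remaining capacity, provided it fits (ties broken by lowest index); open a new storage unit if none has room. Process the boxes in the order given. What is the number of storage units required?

storage unit 1: place B1 (15 ft³), 35 ft³ left
storage unit 2: place B2 (45 ft³), 5 ft³ left
storage unit 1: place B3 (20 ft³), 15 ft³ left
storage unit 3: place B4 (27 ft³), 23 ft³ left
storage unit 3: place B5 (20 ft³), 3 ft³ left
storage unit 4: place B6 (46 ft³), 4 ft³ left
storage unit 5: place B7 (38 ft³), 12 ft³ left
storage unit 6: place B8 (23 ft³), 27 ft³ left
storage unit 6: place B9 (7 ft³), 20 ft³ left
storage unit 7: place B10 (47 ft³), 3 ft³ left
storage unit 8: place B11 (47 ft³), 3 ft³ left
storage unit 9: place B12 (37 ft³), 13 ft³ left
Final storage units: [15,20] [45] [27,20] [46] [38] [23,7] [47] [47] [37].

9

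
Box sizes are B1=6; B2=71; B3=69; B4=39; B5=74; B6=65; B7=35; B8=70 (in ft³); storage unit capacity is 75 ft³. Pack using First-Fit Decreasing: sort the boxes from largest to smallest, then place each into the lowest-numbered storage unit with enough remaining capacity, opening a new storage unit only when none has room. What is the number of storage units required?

6

Sorted descending: 74, 71, 70, 69, 65, 39, 35, 6.
storage unit 1: place 74 ft³, 1 ft³ left
storage unit 2: place 71 ft³, 4 ft³ left
storage unit 3: place 70 ft³, 5 ft³ left
storage unit 4: place 69 ft³, 6 ft³ left
storage unit 5: place 65 ft³, 10 ft³ left
storage unit 6: place 39 ft³, 36 ft³ left
storage unit 6: place 35 ft³, 1 ft³ left
storage unit 4: place 6 ft³, 0 ft³ left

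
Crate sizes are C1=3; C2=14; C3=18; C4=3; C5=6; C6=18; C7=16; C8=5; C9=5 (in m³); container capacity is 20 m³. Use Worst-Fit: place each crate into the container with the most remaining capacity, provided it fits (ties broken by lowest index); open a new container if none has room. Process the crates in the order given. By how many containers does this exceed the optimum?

Worst-Fit: [3,14,3] [18] [6,5,5] [18] [16] → 5 containers.
Total size 88 m³; any packing needs at least ⌈88/20⌉ = 5 containers.
So 5 is already optimal.

0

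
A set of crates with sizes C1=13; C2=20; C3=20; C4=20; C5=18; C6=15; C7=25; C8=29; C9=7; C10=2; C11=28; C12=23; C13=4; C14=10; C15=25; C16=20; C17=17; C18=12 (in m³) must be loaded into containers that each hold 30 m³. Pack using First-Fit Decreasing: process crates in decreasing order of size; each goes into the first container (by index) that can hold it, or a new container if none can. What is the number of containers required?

Sorted descending: 29, 28, 25, 25, 23, 20, 20, 20, 20, 18, 17, 15, 13, 12, 10, 7, 4, 2.
29 m³ → container 1 (remaining 1 m³)
28 m³ → container 2 (remaining 2 m³)
25 m³ → container 3 (remaining 5 m³)
25 m³ → container 4 (remaining 5 m³)
23 m³ → container 5 (remaining 7 m³)
20 m³ → container 6 (remaining 10 m³)
20 m³ → container 7 (remaining 10 m³)
20 m³ → container 8 (remaining 10 m³)
20 m³ → container 9 (remaining 10 m³)
18 m³ → container 10 (remaining 12 m³)
17 m³ → container 11 (remaining 13 m³)
15 m³ → container 12 (remaining 15 m³)
13 m³ → container 11 (remaining 0 m³)
12 m³ → container 10 (remaining 0 m³)
10 m³ → container 6 (remaining 0 m³)
7 m³ → container 5 (remaining 0 m³)
4 m³ → container 3 (remaining 1 m³)
2 m³ → container 2 (remaining 0 m³)
Final containers: [29] [28,2] [25,4] [25] [23,7] [20,10] [20] [20] [20] [18,12] [17,13] [15].

12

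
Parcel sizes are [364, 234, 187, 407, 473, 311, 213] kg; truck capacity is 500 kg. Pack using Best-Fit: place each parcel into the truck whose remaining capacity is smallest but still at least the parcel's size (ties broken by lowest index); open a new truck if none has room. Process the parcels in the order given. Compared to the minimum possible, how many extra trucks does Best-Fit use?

Best-Fit: [364] [234,187] [407] [473] [311] [213] → 6 trucks.
Total size 2189 kg; any packing needs at least ⌈2189/500⌉ = 5 trucks.
An optimal packing achieves that bound: [473] [407] [364] [311,187] [234,213] → 5 trucks.
Excess: 6 − 5 = 1.

1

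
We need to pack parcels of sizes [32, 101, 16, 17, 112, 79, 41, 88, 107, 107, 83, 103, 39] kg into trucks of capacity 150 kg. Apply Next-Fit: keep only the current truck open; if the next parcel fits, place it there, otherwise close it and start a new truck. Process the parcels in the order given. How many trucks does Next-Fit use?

32 kg → truck 1 (remaining 118 kg)
101 kg → truck 1 (remaining 17 kg)
16 kg → truck 1 (remaining 1 kg)
17 kg → truck 2 (remaining 133 kg)
112 kg → truck 2 (remaining 21 kg)
79 kg → truck 3 (remaining 71 kg)
41 kg → truck 3 (remaining 30 kg)
88 kg → truck 4 (remaining 62 kg)
107 kg → truck 5 (remaining 43 kg)
107 kg → truck 6 (remaining 43 kg)
83 kg → truck 7 (remaining 67 kg)
103 kg → truck 8 (remaining 47 kg)
39 kg → truck 8 (remaining 8 kg)
Final trucks: [32,101,16] [17,112] [79,41] [88] [107] [107] [83] [103,39].

8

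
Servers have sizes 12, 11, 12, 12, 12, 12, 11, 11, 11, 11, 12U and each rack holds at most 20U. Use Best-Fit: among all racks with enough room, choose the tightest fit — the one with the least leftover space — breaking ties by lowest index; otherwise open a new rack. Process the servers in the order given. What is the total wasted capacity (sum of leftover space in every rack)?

rack 1: place 12U, 8U left
rack 2: place 11U, 9U left
rack 3: place 12U, 8U left
rack 4: place 12U, 8U left
rack 5: place 12U, 8U left
rack 6: place 12U, 8U left
rack 7: place 11U, 9U left
rack 8: place 11U, 9U left
rack 9: place 11U, 9U left
rack 10: place 11U, 9U left
rack 11: place 12U, 8U left
11 racks × 20U = 220U; used 127U; unused 93U.

93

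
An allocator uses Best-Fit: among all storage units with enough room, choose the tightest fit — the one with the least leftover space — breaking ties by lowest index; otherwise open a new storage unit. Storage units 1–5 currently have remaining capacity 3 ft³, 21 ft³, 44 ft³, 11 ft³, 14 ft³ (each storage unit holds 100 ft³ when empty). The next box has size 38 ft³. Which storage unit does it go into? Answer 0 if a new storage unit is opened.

3

Storage units with room: storage unit 3 (44 ft³).
Tightest fit is storage unit 3 with 44 ft³ free.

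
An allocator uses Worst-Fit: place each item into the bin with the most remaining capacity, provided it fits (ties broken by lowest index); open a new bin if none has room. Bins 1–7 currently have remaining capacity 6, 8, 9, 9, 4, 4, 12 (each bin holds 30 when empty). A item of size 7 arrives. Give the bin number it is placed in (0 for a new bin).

7

Bins with room: bin 2 (8), bin 3 (9), bin 4 (9), bin 7 (12).
Most room is bin 7 with 12 free.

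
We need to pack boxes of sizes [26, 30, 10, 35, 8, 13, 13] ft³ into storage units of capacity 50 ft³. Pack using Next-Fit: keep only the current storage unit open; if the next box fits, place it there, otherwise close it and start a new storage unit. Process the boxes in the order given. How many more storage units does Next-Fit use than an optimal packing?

1

Next-Fit: [26] [30,10] [35,8] [13,13] → 4 storage units.
Total size 135 ft³; any packing needs at least ⌈135/50⌉ = 3 storage units.
An optimal packing achieves that bound: [35,13] [30,13] [26,10,8] → 3 storage units.
Excess: 4 − 3 = 1.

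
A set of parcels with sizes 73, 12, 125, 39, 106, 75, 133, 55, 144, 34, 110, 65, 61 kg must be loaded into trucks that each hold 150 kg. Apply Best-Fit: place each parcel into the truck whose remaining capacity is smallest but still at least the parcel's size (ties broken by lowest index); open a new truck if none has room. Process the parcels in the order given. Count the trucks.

8

Put 73 kg in truck 1; 77 kg remain.
Put 12 kg in truck 1; 65 kg remain.
Put 125 kg in truck 2; 25 kg remain.
Put 39 kg in truck 1; 26 kg remain.
Put 106 kg in truck 3; 44 kg remain.
Put 75 kg in truck 4; 75 kg remain.
Put 133 kg in truck 5; 17 kg remain.
Put 55 kg in truck 4; 20 kg remain.
Put 144 kg in truck 6; 6 kg remain.
Put 34 kg in truck 3; 10 kg remain.
Put 110 kg in truck 7; 40 kg remain.
Put 65 kg in truck 8; 85 kg remain.
Put 61 kg in truck 8; 24 kg remain.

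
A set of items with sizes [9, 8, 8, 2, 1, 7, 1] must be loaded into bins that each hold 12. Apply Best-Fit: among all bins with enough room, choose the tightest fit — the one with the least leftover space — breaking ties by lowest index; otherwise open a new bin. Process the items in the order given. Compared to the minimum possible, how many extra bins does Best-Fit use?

0

Best-Fit: [9,2,1] [8,1] [8] [7] → 4 bins.
4 items exceed 6 (half the capacity), and no two of those can share a bin, so at least 4 bins are needed.
So 4 is already optimal.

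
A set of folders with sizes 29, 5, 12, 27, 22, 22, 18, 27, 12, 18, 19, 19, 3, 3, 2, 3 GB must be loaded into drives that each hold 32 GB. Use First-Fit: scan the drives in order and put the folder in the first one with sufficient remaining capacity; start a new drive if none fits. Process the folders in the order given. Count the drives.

10 drives

drive 1: place 29 GB, 3 GB left
drive 2: place 5 GB, 27 GB left
drive 2: place 12 GB, 15 GB left
drive 3: place 27 GB, 5 GB left
drive 4: place 22 GB, 10 GB left
drive 5: place 22 GB, 10 GB left
drive 6: place 18 GB, 14 GB left
drive 7: place 27 GB, 5 GB left
drive 2: place 12 GB, 3 GB left
drive 8: place 18 GB, 14 GB left
drive 9: place 19 GB, 13 GB left
drive 10: place 19 GB, 13 GB left
drive 1: place 3 GB, 0 GB left
drive 2: place 3 GB, 0 GB left
drive 3: place 2 GB, 3 GB left
drive 3: place 3 GB, 0 GB left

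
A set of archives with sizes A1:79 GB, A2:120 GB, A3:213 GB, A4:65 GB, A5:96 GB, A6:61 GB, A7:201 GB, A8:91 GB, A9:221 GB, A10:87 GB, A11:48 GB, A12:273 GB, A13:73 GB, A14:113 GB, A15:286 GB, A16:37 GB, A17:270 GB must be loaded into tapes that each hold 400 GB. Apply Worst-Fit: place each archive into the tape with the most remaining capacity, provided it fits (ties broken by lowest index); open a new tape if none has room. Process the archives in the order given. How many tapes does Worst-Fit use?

Put A1 (79 GB) in tape 1; 321 GB remain.
Put A2 (120 GB) in tape 1; 201 GB remain.
Put A3 (213 GB) in tape 2; 187 GB remain.
Put A4 (65 GB) in tape 1; 136 GB remain.
Put A5 (96 GB) in tape 2; 91 GB remain.
Put A6 (61 GB) in tape 1; 75 GB remain.
Put A7 (201 GB) in tape 3; 199 GB remain.
Put A8 (91 GB) in tape 3; 108 GB remain.
Put A9 (221 GB) in tape 4; 179 GB remain.
Put A10 (87 GB) in tape 4; 92 GB remain.
Put A11 (48 GB) in tape 3; 60 GB remain.
Put A12 (273 GB) in tape 5; 127 GB remain.
Put A13 (73 GB) in tape 5; 54 GB remain.
Put A14 (113 GB) in tape 6; 287 GB remain.
Put A15 (286 GB) in tape 6; 1 GB remain.
Put A16 (37 GB) in tape 4; 55 GB remain.
Put A17 (270 GB) in tape 7; 130 GB remain.

7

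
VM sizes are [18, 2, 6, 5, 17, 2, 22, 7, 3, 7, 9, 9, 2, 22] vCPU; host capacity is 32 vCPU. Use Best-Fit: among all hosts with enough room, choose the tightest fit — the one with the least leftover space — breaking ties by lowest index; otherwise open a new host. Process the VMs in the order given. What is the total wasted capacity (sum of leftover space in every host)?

18 vCPU → host 1 (remaining 14 vCPU)
2 vCPU → host 1 (remaining 12 vCPU)
6 vCPU → host 1 (remaining 6 vCPU)
5 vCPU → host 1 (remaining 1 vCPU)
17 vCPU → host 2 (remaining 15 vCPU)
2 vCPU → host 2 (remaining 13 vCPU)
22 vCPU → host 3 (remaining 10 vCPU)
7 vCPU → host 3 (remaining 3 vCPU)
3 vCPU → host 3 (remaining 0 vCPU)
7 vCPU → host 2 (remaining 6 vCPU)
9 vCPU → host 4 (remaining 23 vCPU)
9 vCPU → host 4 (remaining 14 vCPU)
2 vCPU → host 2 (remaining 4 vCPU)
22 vCPU → host 5 (remaining 10 vCPU)
5 hosts × 32 vCPU = 160 vCPU; used 131 vCPU; unused 29 vCPU.

29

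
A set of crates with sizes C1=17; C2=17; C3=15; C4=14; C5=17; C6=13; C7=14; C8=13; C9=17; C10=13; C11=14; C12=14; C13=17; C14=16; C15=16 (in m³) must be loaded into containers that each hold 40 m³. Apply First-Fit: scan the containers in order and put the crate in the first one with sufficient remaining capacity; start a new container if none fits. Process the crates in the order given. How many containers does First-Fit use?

7 containers

C1 (17 m³) → container 1 (remaining 23 m³)
C2 (17 m³) → container 1 (remaining 6 m³)
C3 (15 m³) → container 2 (remaining 25 m³)
C4 (14 m³) → container 2 (remaining 11 m³)
C5 (17 m³) → container 3 (remaining 23 m³)
C6 (13 m³) → container 3 (remaining 10 m³)
C7 (14 m³) → container 4 (remaining 26 m³)
C8 (13 m³) → container 4 (remaining 13 m³)
C9 (17 m³) → container 5 (remaining 23 m³)
C10 (13 m³) → container 4 (remaining 0 m³)
C11 (14 m³) → container 5 (remaining 9 m³)
C12 (14 m³) → container 6 (remaining 26 m³)
C13 (17 m³) → container 6 (remaining 9 m³)
C14 (16 m³) → container 7 (remaining 24 m³)
C15 (16 m³) → container 7 (remaining 8 m³)
Final containers: [17,17] [15,14] [17,13] [14,13,13] [17,14] [14,17] [16,16].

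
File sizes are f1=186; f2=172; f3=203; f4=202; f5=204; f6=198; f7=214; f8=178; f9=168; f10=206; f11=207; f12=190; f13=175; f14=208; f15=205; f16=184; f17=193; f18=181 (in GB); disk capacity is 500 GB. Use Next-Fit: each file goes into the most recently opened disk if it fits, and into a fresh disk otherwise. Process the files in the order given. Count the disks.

9

Put f1 (186 GB) in disk 1; 314 GB remain.
Put f2 (172 GB) in disk 1; 142 GB remain.
Put f3 (203 GB) in disk 2; 297 GB remain.
Put f4 (202 GB) in disk 2; 95 GB remain.
Put f5 (204 GB) in disk 3; 296 GB remain.
Put f6 (198 GB) in disk 3; 98 GB remain.
Put f7 (214 GB) in disk 4; 286 GB remain.
Put f8 (178 GB) in disk 4; 108 GB remain.
Put f9 (168 GB) in disk 5; 332 GB remain.
Put f10 (206 GB) in disk 5; 126 GB remain.
Put f11 (207 GB) in disk 6; 293 GB remain.
Put f12 (190 GB) in disk 6; 103 GB remain.
Put f13 (175 GB) in disk 7; 325 GB remain.
Put f14 (208 GB) in disk 7; 117 GB remain.
Put f15 (205 GB) in disk 8; 295 GB remain.
Put f16 (184 GB) in disk 8; 111 GB remain.
Put f17 (193 GB) in disk 9; 307 GB remain.
Put f18 (181 GB) in disk 9; 126 GB remain.
Final disks: [186,172] [203,202] [204,198] [214,178] [168,206] [207,190] [175,208] [205,184] [193,181].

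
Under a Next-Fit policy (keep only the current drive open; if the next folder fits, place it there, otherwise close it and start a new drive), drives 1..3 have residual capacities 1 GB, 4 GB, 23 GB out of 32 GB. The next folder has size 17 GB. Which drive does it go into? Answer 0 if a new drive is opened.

3

Next-Fit only looks at drive 3, which has 23 GB free.
17 GB fits there.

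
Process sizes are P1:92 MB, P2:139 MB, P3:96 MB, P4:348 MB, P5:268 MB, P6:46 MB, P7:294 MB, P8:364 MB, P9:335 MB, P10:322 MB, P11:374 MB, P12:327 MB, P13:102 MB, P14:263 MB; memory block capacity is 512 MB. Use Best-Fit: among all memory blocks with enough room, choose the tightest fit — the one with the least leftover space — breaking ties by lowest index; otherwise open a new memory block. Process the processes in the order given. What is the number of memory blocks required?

Put P1 (92 MB) in memory block 1; 420 MB remain.
Put P2 (139 MB) in memory block 1; 281 MB remain.
Put P3 (96 MB) in memory block 1; 185 MB remain.
Put P4 (348 MB) in memory block 2; 164 MB remain.
Put P5 (268 MB) in memory block 3; 244 MB remain.
Put P6 (46 MB) in memory block 2; 118 MB remain.
Put P7 (294 MB) in memory block 4; 218 MB remain.
Put P8 (364 MB) in memory block 5; 148 MB remain.
Put P9 (335 MB) in memory block 6; 177 MB remain.
Put P10 (322 MB) in memory block 7; 190 MB remain.
Put P11 (374 MB) in memory block 8; 138 MB remain.
Put P12 (327 MB) in memory block 9; 185 MB remain.
Put P13 (102 MB) in memory block 2; 16 MB remain.
Put P14 (263 MB) in memory block 10; 249 MB remain.
Final memory blocks: [92,139,96] [348,46,102] [268] [294] [364] [335] [322] [374] [327] [263].

10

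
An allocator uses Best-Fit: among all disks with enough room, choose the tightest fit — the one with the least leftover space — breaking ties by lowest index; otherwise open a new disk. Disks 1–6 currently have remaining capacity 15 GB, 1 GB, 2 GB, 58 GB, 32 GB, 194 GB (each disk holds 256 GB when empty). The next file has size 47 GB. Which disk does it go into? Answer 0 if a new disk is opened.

Disks with room: disk 4 (58 GB), disk 6 (194 GB).
Tightest fit is disk 4 with 58 GB free.

4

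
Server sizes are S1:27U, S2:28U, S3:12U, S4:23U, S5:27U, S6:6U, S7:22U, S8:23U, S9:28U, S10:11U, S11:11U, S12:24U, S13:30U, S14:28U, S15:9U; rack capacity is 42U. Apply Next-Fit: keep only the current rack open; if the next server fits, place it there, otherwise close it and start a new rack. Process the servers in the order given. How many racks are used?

10

S1 (27U) → rack 1 (remaining 15U)
S2 (28U) → rack 2 (remaining 14U)
S3 (12U) → rack 2 (remaining 2U)
S4 (23U) → rack 3 (remaining 19U)
S5 (27U) → rack 4 (remaining 15U)
S6 (6U) → rack 4 (remaining 9U)
S7 (22U) → rack 5 (remaining 20U)
S8 (23U) → rack 6 (remaining 19U)
S9 (28U) → rack 7 (remaining 14U)
S10 (11U) → rack 7 (remaining 3U)
S11 (11U) → rack 8 (remaining 31U)
S12 (24U) → rack 8 (remaining 7U)
S13 (30U) → rack 9 (remaining 12U)
S14 (28U) → rack 10 (remaining 14U)
S15 (9U) → rack 10 (remaining 5U)
Final racks: [27] [28,12] [23] [27,6] [22] [23] [28,11] [11,24] [30] [28,9].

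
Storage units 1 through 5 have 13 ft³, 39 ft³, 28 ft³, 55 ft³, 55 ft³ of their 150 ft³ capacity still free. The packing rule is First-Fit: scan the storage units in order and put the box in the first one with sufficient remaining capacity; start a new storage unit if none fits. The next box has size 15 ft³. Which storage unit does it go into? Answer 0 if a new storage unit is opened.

Storage units with room: storage unit 2 (39 ft³), storage unit 3 (28 ft³), storage unit 4 (55 ft³), storage unit 5 (55 ft³).
The first with room is storage unit 2.

2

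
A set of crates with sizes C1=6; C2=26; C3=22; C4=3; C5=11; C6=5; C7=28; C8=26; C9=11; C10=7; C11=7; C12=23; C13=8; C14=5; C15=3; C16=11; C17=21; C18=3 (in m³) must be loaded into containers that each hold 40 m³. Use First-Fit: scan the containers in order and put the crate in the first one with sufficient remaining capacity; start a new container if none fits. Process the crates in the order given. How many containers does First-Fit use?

6

Put C1 (6 m³) in container 1; 34 m³ remain.
Put C2 (26 m³) in container 1; 8 m³ remain.
Put C3 (22 m³) in container 2; 18 m³ remain.
Put C4 (3 m³) in container 1; 5 m³ remain.
Put C5 (11 m³) in container 2; 7 m³ remain.
Put C6 (5 m³) in container 1; 0 m³ remain.
Put C7 (28 m³) in container 3; 12 m³ remain.
Put C8 (26 m³) in container 4; 14 m³ remain.
Put C9 (11 m³) in container 3; 1 m³ remain.
Put C10 (7 m³) in container 2; 0 m³ remain.
Put C11 (7 m³) in container 4; 7 m³ remain.
Put C12 (23 m³) in container 5; 17 m³ remain.
Put C13 (8 m³) in container 5; 9 m³ remain.
Put C14 (5 m³) in container 4; 2 m³ remain.
Put C15 (3 m³) in container 5; 6 m³ remain.
Put C16 (11 m³) in container 6; 29 m³ remain.
Put C17 (21 m³) in container 6; 8 m³ remain.
Put C18 (3 m³) in container 5; 3 m³ remain.
Final containers: [6,26,3,5] [22,11,7] [28,11] [26,7,5] [23,8,3,3] [11,21].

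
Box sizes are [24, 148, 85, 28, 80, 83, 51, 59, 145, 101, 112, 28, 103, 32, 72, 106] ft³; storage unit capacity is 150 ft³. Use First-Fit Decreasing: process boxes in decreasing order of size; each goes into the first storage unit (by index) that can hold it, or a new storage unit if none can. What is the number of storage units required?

10

Sorted descending: 148, 145, 112, 106, 103, 101, 85, 83, 80, 72, 59, 51, 32, 28, 28, 24.
storage unit 1: place 148 ft³, 2 ft³ left
storage unit 2: place 145 ft³, 5 ft³ left
storage unit 3: place 112 ft³, 38 ft³ left
storage unit 4: place 106 ft³, 44 ft³ left
storage unit 5: place 103 ft³, 47 ft³ left
storage unit 6: place 101 ft³, 49 ft³ left
storage unit 7: place 85 ft³, 65 ft³ left
storage unit 8: place 83 ft³, 67 ft³ left
storage unit 9: place 80 ft³, 70 ft³ left
storage unit 10: place 72 ft³, 78 ft³ left
storage unit 7: place 59 ft³, 6 ft³ left
storage unit 8: place 51 ft³, 16 ft³ left
storage unit 3: place 32 ft³, 6 ft³ left
storage unit 4: place 28 ft³, 16 ft³ left
storage unit 5: place 28 ft³, 19 ft³ left
storage unit 6: place 24 ft³, 25 ft³ left
Final storage units: [148] [145] [112,32] [106,28] [103,28] [101,24] [85,59] [83,51] [80] [72].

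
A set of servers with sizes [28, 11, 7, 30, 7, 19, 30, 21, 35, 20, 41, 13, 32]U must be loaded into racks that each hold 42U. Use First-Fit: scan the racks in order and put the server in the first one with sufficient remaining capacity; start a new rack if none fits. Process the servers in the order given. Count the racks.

8 racks

Put 28U in rack 1; 14U remain.
Put 11U in rack 1; 3U remain.
Put 7U in rack 2; 35U remain.
Put 30U in rack 2; 5U remain.
Put 7U in rack 3; 35U remain.
Put 19U in rack 3; 16U remain.
Put 30U in rack 4; 12U remain.
Put 21U in rack 5; 21U remain.
Put 35U in rack 6; 7U remain.
Put 20U in rack 5; 1U remain.
Put 41U in rack 7; 1U remain.
Put 13U in rack 3; 3U remain.
Put 32U in rack 8; 10U remain.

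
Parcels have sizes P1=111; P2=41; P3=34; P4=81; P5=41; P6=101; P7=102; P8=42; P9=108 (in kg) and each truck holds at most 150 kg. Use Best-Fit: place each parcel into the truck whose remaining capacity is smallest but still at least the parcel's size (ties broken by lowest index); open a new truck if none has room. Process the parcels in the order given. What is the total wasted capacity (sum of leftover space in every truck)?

P1 (111 kg) → truck 1 (remaining 39 kg)
P2 (41 kg) → truck 2 (remaining 109 kg)
P3 (34 kg) → truck 1 (remaining 5 kg)
P4 (81 kg) → truck 2 (remaining 28 kg)
P5 (41 kg) → truck 3 (remaining 109 kg)
P6 (101 kg) → truck 3 (remaining 8 kg)
P7 (102 kg) → truck 4 (remaining 48 kg)
P8 (42 kg) → truck 4 (remaining 6 kg)
P9 (108 kg) → truck 5 (remaining 42 kg)
5 trucks × 150 kg = 750 kg; used 661 kg; unused 89 kg.

89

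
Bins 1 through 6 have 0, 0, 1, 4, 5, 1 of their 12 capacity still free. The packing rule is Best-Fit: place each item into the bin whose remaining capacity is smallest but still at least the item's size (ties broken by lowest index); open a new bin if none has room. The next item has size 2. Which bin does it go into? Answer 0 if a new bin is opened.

4

Bins with room: bin 4 (4), bin 5 (5).
Tightest fit is bin 4 with 4 free.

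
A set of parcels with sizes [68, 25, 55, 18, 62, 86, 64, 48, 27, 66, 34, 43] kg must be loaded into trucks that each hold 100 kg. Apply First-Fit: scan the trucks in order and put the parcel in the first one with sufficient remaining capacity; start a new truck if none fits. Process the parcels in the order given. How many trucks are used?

truck 1: place 68 kg, 32 kg left
truck 1: place 25 kg, 7 kg left
truck 2: place 55 kg, 45 kg left
truck 2: place 18 kg, 27 kg left
truck 3: place 62 kg, 38 kg left
truck 4: place 86 kg, 14 kg left
truck 5: place 64 kg, 36 kg left
truck 6: place 48 kg, 52 kg left
truck 2: place 27 kg, 0 kg left
truck 7: place 66 kg, 34 kg left
truck 3: place 34 kg, 4 kg left
truck 6: place 43 kg, 9 kg left
Final trucks: [68,25] [55,18,27] [62,34] [86] [64] [48,43] [66].

7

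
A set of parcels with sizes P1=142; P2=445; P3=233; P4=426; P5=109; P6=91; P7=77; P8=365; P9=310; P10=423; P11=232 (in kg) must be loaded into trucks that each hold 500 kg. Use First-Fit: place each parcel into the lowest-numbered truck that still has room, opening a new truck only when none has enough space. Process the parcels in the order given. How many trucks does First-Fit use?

truck 1: place P1 (142 kg), 358 kg left
truck 2: place P2 (445 kg), 55 kg left
truck 1: place P3 (233 kg), 125 kg left
truck 3: place P4 (426 kg), 74 kg left
truck 1: place P5 (109 kg), 16 kg left
truck 4: place P6 (91 kg), 409 kg left
truck 4: place P7 (77 kg), 332 kg left
truck 5: place P8 (365 kg), 135 kg left
truck 4: place P9 (310 kg), 22 kg left
truck 6: place P10 (423 kg), 77 kg left
truck 7: place P11 (232 kg), 268 kg left

7 trucks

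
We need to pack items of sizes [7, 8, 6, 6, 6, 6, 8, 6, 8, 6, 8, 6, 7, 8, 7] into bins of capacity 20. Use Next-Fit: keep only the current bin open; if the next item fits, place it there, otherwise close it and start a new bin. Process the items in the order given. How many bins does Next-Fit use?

Put 7 in bin 1; 13 remain.
Put 8 in bin 1; 5 remain.
Put 6 in bin 2; 14 remain.
Put 6 in bin 2; 8 remain.
Put 6 in bin 2; 2 remain.
Put 6 in bin 3; 14 remain.
Put 8 in bin 3; 6 remain.
Put 6 in bin 3; 0 remain.
Put 8 in bin 4; 12 remain.
Put 6 in bin 4; 6 remain.
Put 8 in bin 5; 12 remain.
Put 6 in bin 5; 6 remain.
Put 7 in bin 6; 13 remain.
Put 8 in bin 6; 5 remain.
Put 7 in bin 7; 13 remain.

7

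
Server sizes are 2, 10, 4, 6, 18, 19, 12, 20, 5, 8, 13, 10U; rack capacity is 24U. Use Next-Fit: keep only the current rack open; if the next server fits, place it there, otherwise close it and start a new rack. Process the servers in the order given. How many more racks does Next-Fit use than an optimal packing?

Next-Fit: [2,10,4,6] [18] [19] [12] [20] [5,8] [13,10] → 7 racks.
Total size 127U; any packing needs at least ⌈127/24⌉ = 6 racks.
An optimal packing achieves that bound: [20,4] [19,5] [18,6] [13,10] [12,10,2] [8] → 6 racks.
Excess: 7 − 6 = 1.

1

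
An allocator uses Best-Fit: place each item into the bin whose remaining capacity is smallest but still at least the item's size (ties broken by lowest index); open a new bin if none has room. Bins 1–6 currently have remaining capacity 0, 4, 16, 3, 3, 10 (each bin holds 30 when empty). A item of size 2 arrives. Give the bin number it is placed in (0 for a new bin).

Bins with room: bin 2 (4), bin 3 (16), bin 4 (3), bin 5 (3), bin 6 (10).
Tightest fit is bin 4 with 3 free.

4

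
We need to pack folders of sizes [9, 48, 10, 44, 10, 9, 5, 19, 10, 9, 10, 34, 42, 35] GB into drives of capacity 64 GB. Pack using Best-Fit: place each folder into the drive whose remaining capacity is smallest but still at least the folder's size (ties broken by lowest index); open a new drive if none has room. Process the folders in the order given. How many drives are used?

6 drives

9 GB → drive 1 (remaining 55 GB)
48 GB → drive 1 (remaining 7 GB)
10 GB → drive 2 (remaining 54 GB)
44 GB → drive 2 (remaining 10 GB)
10 GB → drive 2 (remaining 0 GB)
9 GB → drive 3 (remaining 55 GB)
5 GB → drive 1 (remaining 2 GB)
19 GB → drive 3 (remaining 36 GB)
10 GB → drive 3 (remaining 26 GB)
9 GB → drive 3 (remaining 17 GB)
10 GB → drive 3 (remaining 7 GB)
34 GB → drive 4 (remaining 30 GB)
42 GB → drive 5 (remaining 22 GB)
35 GB → drive 6 (remaining 29 GB)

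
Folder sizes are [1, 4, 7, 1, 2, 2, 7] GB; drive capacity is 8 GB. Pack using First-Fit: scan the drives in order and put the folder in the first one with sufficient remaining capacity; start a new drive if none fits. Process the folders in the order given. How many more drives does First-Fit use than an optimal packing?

1

First-Fit: [1,4,1,2] [7] [2] [7] → 4 drives.
Total size 24 GB; any packing needs at least ⌈24/8⌉ = 3 drives.
An optimal packing achieves that bound: [7,1] [7,1] [4,2,2] → 3 drives.
Excess: 4 − 3 = 1.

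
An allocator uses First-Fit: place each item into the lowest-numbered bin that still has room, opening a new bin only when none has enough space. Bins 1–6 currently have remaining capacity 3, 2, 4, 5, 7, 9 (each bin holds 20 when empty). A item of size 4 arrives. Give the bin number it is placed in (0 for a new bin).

3

Bins with room: bin 3 (4), bin 4 (5), bin 5 (7), bin 6 (9).
The first with room is bin 3.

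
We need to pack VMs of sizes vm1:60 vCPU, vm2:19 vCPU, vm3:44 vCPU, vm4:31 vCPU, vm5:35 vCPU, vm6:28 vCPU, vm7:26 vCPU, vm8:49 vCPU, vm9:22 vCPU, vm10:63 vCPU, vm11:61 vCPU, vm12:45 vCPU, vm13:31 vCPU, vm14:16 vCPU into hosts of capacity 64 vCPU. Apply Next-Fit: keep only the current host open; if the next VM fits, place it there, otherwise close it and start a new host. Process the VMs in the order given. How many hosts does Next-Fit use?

vm1 (60 vCPU) → host 1 (remaining 4 vCPU)
vm2 (19 vCPU) → host 2 (remaining 45 vCPU)
vm3 (44 vCPU) → host 2 (remaining 1 vCPU)
vm4 (31 vCPU) → host 3 (remaining 33 vCPU)
vm5 (35 vCPU) → host 4 (remaining 29 vCPU)
vm6 (28 vCPU) → host 4 (remaining 1 vCPU)
vm7 (26 vCPU) → host 5 (remaining 38 vCPU)
vm8 (49 vCPU) → host 6 (remaining 15 vCPU)
vm9 (22 vCPU) → host 7 (remaining 42 vCPU)
vm10 (63 vCPU) → host 8 (remaining 1 vCPU)
vm11 (61 vCPU) → host 9 (remaining 3 vCPU)
vm12 (45 vCPU) → host 10 (remaining 19 vCPU)
vm13 (31 vCPU) → host 11 (remaining 33 vCPU)
vm14 (16 vCPU) → host 11 (remaining 17 vCPU)

11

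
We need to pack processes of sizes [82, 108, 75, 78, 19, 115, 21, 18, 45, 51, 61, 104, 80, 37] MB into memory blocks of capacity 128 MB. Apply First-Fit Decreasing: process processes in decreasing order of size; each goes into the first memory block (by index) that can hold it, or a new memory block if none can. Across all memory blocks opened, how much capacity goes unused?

Sorted descending: 115, 108, 104, 82, 80, 78, 75, 61, 51, 45, 37, 21, 19, 18.
Put 115 MB in memory block 1; 13 MB remain.
Put 108 MB in memory block 2; 20 MB remain.
Put 104 MB in memory block 3; 24 MB remain.
Put 82 MB in memory block 4; 46 MB remain.
Put 80 MB in memory block 5; 48 MB remain.
Put 78 MB in memory block 6; 50 MB remain.
Put 75 MB in memory block 7; 53 MB remain.
Put 61 MB in memory block 8; 67 MB remain.
Put 51 MB in memory block 7; 2 MB remain.
Put 45 MB in memory block 4; 1 MB remain.
Put 37 MB in memory block 5; 11 MB remain.
Put 21 MB in memory block 3; 3 MB remain.
Put 19 MB in memory block 2; 1 MB remain.
Put 18 MB in memory block 6; 32 MB remain.
8 memory blocks × 128 MB = 1024 MB; used 894 MB; unused 130 MB.

130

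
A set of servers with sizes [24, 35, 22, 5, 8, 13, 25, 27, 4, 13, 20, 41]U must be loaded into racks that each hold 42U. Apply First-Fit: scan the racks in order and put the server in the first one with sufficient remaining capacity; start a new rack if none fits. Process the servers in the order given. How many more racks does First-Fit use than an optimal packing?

1

First-Fit: [24,5,8,4] [35] [22,13] [25,13] [27] [20] [41] → 7 racks.
Total size 237U; any packing needs at least ⌈237/42⌉ = 6 racks.
An optimal packing achieves that bound: [41] [35,5] [27,13] [25,13,4] [24,8] [22,20] → 6 racks.
Excess: 7 − 6 = 1.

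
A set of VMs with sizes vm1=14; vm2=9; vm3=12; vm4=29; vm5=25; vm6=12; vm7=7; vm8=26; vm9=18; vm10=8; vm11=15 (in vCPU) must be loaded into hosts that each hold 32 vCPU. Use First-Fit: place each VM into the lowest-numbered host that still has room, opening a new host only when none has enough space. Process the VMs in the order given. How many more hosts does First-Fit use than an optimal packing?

1

First-Fit: [14,9,7] [12,12,8] [29] [25] [26] [18] [15] → 7 hosts.
Total size 175 vCPU; any packing needs at least ⌈175/32⌉ = 6 hosts.
An optimal packing achieves that bound: [29] [26] [25,7] [18,14] [15,12] [12,9,8] → 6 hosts.
Excess: 7 − 6 = 1.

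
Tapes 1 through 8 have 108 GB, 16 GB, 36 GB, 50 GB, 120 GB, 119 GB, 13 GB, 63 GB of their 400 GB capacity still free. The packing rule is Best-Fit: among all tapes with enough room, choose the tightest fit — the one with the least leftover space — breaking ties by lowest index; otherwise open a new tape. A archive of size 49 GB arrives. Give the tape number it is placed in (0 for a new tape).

Tapes with room: tape 1 (108 GB), tape 4 (50 GB), tape 5 (120 GB), tape 6 (119 GB), tape 8 (63 GB).
Tightest fit is tape 4 with 50 GB free.

4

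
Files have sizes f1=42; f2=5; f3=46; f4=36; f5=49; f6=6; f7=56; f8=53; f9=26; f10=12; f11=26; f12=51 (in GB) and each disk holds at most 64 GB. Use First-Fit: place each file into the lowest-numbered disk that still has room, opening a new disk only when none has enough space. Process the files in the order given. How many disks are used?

Put f1 (42 GB) in disk 1; 22 GB remain.
Put f2 (5 GB) in disk 1; 17 GB remain.
Put f3 (46 GB) in disk 2; 18 GB remain.
Put f4 (36 GB) in disk 3; 28 GB remain.
Put f5 (49 GB) in disk 4; 15 GB remain.
Put f6 (6 GB) in disk 1; 11 GB remain.
Put f7 (56 GB) in disk 5; 8 GB remain.
Put f8 (53 GB) in disk 6; 11 GB remain.
Put f9 (26 GB) in disk 3; 2 GB remain.
Put f10 (12 GB) in disk 2; 6 GB remain.
Put f11 (26 GB) in disk 7; 38 GB remain.
Put f12 (51 GB) in disk 8; 13 GB remain.

8 disks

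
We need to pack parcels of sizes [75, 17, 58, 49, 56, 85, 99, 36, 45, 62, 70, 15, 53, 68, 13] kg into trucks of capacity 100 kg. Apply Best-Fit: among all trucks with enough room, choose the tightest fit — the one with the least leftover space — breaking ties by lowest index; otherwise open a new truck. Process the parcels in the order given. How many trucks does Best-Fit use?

Put 75 kg in truck 1; 25 kg remain.
Put 17 kg in truck 1; 8 kg remain.
Put 58 kg in truck 2; 42 kg remain.
Put 49 kg in truck 3; 51 kg remain.
Put 56 kg in truck 4; 44 kg remain.
Put 85 kg in truck 5; 15 kg remain.
Put 99 kg in truck 6; 1 kg remain.
Put 36 kg in truck 2; 6 kg remain.
Put 45 kg in truck 3; 6 kg remain.
Put 62 kg in truck 7; 38 kg remain.
Put 70 kg in truck 8; 30 kg remain.
Put 15 kg in truck 5; 0 kg remain.
Put 53 kg in truck 9; 47 kg remain.
Put 68 kg in truck 10; 32 kg remain.
Put 13 kg in truck 8; 17 kg remain.

10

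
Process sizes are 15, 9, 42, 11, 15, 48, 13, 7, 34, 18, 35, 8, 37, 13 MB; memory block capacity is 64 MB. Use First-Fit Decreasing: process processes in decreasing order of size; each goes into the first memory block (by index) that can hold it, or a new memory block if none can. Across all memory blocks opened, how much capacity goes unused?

Sorted descending: 48, 42, 37, 35, 34, 18, 15, 15, 13, 13, 11, 9, 8, 7.
Put 48 MB in memory block 1; 16 MB remain.
Put 42 MB in memory block 2; 22 MB remain.
Put 37 MB in memory block 3; 27 MB remain.
Put 35 MB in memory block 4; 29 MB remain.
Put 34 MB in memory block 5; 30 MB remain.
Put 18 MB in memory block 2; 4 MB remain.
Put 15 MB in memory block 1; 1 MB remain.
Put 15 MB in memory block 3; 12 MB remain.
Put 13 MB in memory block 4; 16 MB remain.
Put 13 MB in memory block 4; 3 MB remain.
Put 11 MB in memory block 3; 1 MB remain.
Put 9 MB in memory block 5; 21 MB remain.
Put 8 MB in memory block 5; 13 MB remain.
Put 7 MB in memory block 5; 6 MB remain.
5 memory blocks × 64 MB = 320 MB; used 305 MB; unused 15 MB.

15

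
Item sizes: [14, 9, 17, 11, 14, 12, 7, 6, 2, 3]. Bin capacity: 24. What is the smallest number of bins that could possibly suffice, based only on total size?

4

Total size = 14 + 9 + 17 + 11 + 14 + 12 + 7 + 6 + 2 + 3 = 95.
⌈95 / 24⌉ = 4.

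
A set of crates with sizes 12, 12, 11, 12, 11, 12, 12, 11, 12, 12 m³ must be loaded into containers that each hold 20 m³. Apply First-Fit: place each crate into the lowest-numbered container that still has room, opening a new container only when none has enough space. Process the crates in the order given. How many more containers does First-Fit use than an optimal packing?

First-Fit: [12] [12] [11] [12] [11] [12] [12] [11] [12] [12] → 10 containers.
10 crates exceed 10 m³ (half the capacity), and no two of those can share a container, so at least 10 containers are needed.
So 10 is already optimal.

0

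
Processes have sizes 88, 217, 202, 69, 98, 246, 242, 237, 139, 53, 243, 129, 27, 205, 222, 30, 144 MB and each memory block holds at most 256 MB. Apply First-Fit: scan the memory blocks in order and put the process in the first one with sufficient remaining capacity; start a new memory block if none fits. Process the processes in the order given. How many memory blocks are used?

12 memory blocks

Put 88 MB in memory block 1; 168 MB remain.
Put 217 MB in memory block 2; 39 MB remain.
Put 202 MB in memory block 3; 54 MB remain.
Put 69 MB in memory block 1; 99 MB remain.
Put 98 MB in memory block 1; 1 MB remain.
Put 246 MB in memory block 4; 10 MB remain.
Put 242 MB in memory block 5; 14 MB remain.
Put 237 MB in memory block 6; 19 MB remain.
Put 139 MB in memory block 7; 117 MB remain.
Put 53 MB in memory block 3; 1 MB remain.
Put 243 MB in memory block 8; 13 MB remain.
Put 129 MB in memory block 9; 127 MB remain.
Put 27 MB in memory block 2; 12 MB remain.
Put 205 MB in memory block 10; 51 MB remain.
Put 222 MB in memory block 11; 34 MB remain.
Put 30 MB in memory block 7; 87 MB remain.
Put 144 MB in memory block 12; 112 MB remain.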